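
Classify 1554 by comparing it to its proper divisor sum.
abundant

Proper divisors of 1554: sum = 1 + 2 + 3 + 6 + 7 + 14 + 21 + 37 + 42 + 74 + 111 + 222 + 259 + 518 + 777 = 2094
Since 2094 > 1554, 1554 is abundant.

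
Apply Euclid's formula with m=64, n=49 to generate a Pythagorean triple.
(1695, 6272, 6497)

Euclid's formula: a = m² - n², b = 2mn, c = m² + n²
m = 64, n = 49
a = 64² - 49² = 4096 - 2401 = 1695
b = 2 × 64 × 49 = 6272
c = 64² + 49² = 4096 + 2401 = 6497
Verification: 1695² + 6272² = 2873025 + 39337984 = 42211009 = 6497² ✓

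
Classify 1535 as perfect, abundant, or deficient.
deficient

Proper divisors of 1535: sum = 1 + 5 + 307 = 313
Since 313 < 1535, 1535 is deficient.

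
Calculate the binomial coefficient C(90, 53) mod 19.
0

Using Lucas' theorem:
Write n=90 and k=53 in base 19:
n in base 19: [4, 14]
k in base 19: [2, 15]
C(90,53) mod 19 = ∏ C(n_i, k_i) mod 19
Digit binomials (mod 19): C(4,2) = 6; C(14,15) = 0 (k_i > n_i)
Product: 6 × 0 = 0 ≡ 0 (mod 19)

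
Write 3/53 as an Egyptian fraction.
1/18 + 1/954

Greedy algorithm:
3/53: ceiling(53/3) = 18, use 1/18
1/954: ceiling(954/1) = 954, use 1/954
Result: 3/53 = 1/18 + 1/954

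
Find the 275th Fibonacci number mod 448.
233

Matrix identity: Q^n = [[F_(n+1), F_n], [F_n, F_(n-1)]] with Q = [[1,1],[1,0]].
n = 275 = 100010011₂. Square-and-multiply, entries mod 448:
Q^1 = [[1,1],[1,0]]
Q^2 = (Q^1)² = [[2,1],[1,1]]
Q^4 = (Q^2)² = [[5,3],[3,2]]
Q^8 = (Q^4)² = [[34,21],[21,13]]
Q^17 = (Q^8)²·Q = [[344,253],[253,91]]
Q^34 = (Q^17)² = [[9,295],[295,162]]
Q^68 = (Q^34)² = [[194,269],[269,373]]
Q^137 = (Q^68)²·Q = [[440,237],[237,203]]
Q^275 = (Q^137)²·Q = [[304,233],[233,71]]
F_275 mod 448 = Q^275[0][1] = 233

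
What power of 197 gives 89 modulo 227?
54

Baby-step giant-step with step n = ⌈√227⌉ = 16.
Baby steps 197^j mod 227 (j:value) for j=0..15: 0:1, 1:197, 2:219, 3:13, 4:64, 5:123, 6:169, 7:151, 8:10, 9:154, 10:147, 11:130, 12:186, 13:95, 14:101, 15:148.
Giant-step multiplier: 197^(-16) ≡ 197^(226-16) = 197^210 ≡ 84 (mod 227).
Giant steps γ_i = 89·84^i mod 227: γ_0=89, γ_1=212, γ_2=102, γ_3=169 (in table at j=6).
x = i·n + j = 3·16 + 6 = 54.
Check: 197^54 ≡ 89 (mod 227).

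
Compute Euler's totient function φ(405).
216

405 = 3^4 × 5
φ(n) = n × ∏(1 - 1/p) for each prime p dividing n
φ(405) = 405 × (1 - 1/3) × (1 - 1/5) = 216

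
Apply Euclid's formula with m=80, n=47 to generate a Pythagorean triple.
(4191, 7520, 8609)

Euclid's formula: a = m² - n², b = 2mn, c = m² + n²
m = 80, n = 47
a = 80² - 47² = 6400 - 2209 = 4191
b = 2 × 80 × 47 = 7520
c = 80² + 47² = 6400 + 2209 = 8609
Verification: 4191² + 7520² = 17564481 + 56550400 = 74114881 = 8609² ✓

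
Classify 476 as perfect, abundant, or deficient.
abundant

Proper divisors of 476: sum = 1 + 2 + 4 + 7 + 14 + 17 + 28 + 34 + 68 + 119 + 238 = 532
Since 532 > 476, 476 is abundant.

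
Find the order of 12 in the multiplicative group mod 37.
9

37 is prime, so ord(12) divides φ(37) = 36.
Divisors of 36: 1, 2, 3, 4, 6, 9, 12, 18, 36.
Repeated squaring: 12^1 ≡ 12, 12^2 ≡ 33, 12^4 ≡ 16, 12^8 ≡ 34, 12^16 ≡ 9, 12^32 ≡ 7 (mod 37).
Test 12^d mod 37 for each divisor d in increasing order:
12^1 ≡ 12
12^2 ≡ 33
12^3 = 12^2·12^1 ≡ 26
12^4 ≡ 16
12^6 = 12^4·12^2 ≡ 10
12^9 = 12^8·12^1 ≡ 1  ← first divisor giving 1
The order is 9.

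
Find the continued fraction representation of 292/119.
[2; 2, 4, 1, 10]

Euclidean algorithm steps:
292 = 2 × 119 + 54
119 = 2 × 54 + 11
54 = 4 × 11 + 10
11 = 1 × 10 + 1
10 = 10 × 1 + 0
Continued fraction: [2; 2, 4, 1, 10]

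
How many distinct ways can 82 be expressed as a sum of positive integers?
20506255

p(n) counts ways to write n as a sum of positive integers (order ignored).
Euler's pentagonal recurrence: p(k) = p(k-1) + p(k-2) - p(k-5) - p(k-7) + p(k-12) + p(k-15) - ... (offsets j(3j∓1)/2, signs ++--, p(0)=1, p(<0)=0).
DP table for k = 0..81: p(0)=1, p(1)=1, p(2)=2, p(3)=3, p(4)=5, p(5)=7, p(6)=11, p(7)=15, p(8)=22, p(9)=30, p(10)=42, p(11)=56, p(12)=77, p(13)=101, p(14)=135, p(15)=176, p(16)=231, p(17)=297, p(18)=385, p(19)=490, p(20)=627, p(21)=792, p(22)=1002, p(23)=1255, p(24)=1575, p(25)=1958, p(26)=2436, p(27)=3010, p(28)=3718, p(29)=4565, p(30)=5604, p(31)=6842, p(32)=8349, p(33)=10143, p(34)=12310, p(35)=14883, p(36)=17977, p(37)=21637, p(38)=26015, p(39)=31185, p(40)=37338, p(41)=44583, p(42)=53174, p(43)=63261, p(44)=75175, p(45)=89134, p(46)=105558, p(47)=124754, p(48)=147273, p(49)=173525, p(50)=204226, p(51)=239943, p(52)=281589, p(53)=329931, p(54)=386155, p(55)=451276, p(56)=526823, p(57)=614154, p(58)=715220, p(59)=831820, p(60)=966467, p(61)=1121505, p(62)=1300156, p(63)=1505499, p(64)=1741630, p(65)=2012558, p(66)=2323520, p(67)=2679689, p(68)=3087735, p(69)=3554345, p(70)=4087968, p(71)=4697205, p(72)=5392783, p(73)=6185689, p(74)=7089500, p(75)=8118264, p(76)=9289091, p(77)=10619863, p(78)=12132164, p(79)=13848650, p(80)=15796476, p(81)=18004327.
Final step: p(82) = p(81) + p(80) - p(77) - p(75) + p(70) + p(67) - p(60) - p(56) + p(47) + p(42) - p(31) - p(25) + p(12) + p(5)
= 18004327 + 15796476 - 10619863 - 8118264 + 4087968 + 2679689 - 966467 - 526823 + 124754 + 53174 - 6842 - 1958 + 77 + 7
= 20506255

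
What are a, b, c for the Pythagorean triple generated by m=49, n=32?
(1377, 3136, 3425)

Euclid's formula: a = m² - n², b = 2mn, c = m² + n²
m = 49, n = 32
a = 49² - 32² = 2401 - 1024 = 1377
b = 2 × 49 × 32 = 3136
c = 49² + 32² = 2401 + 1024 = 3425
Verification: 1377² + 3136² = 1896129 + 9834496 = 11730625 = 3425² ✓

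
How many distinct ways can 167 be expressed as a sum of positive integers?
207890420102

p(n) counts ways to write n as a sum of positive integers (order ignored).
Euler's pentagonal recurrence: p(k) = p(k-1) + p(k-2) - p(k-5) - p(k-7) + p(k-12) + p(k-15) - ... (offsets j(3j∓1)/2, signs ++--, p(0)=1, p(<0)=0).
DP table for k = 0..166: p(0)=1, p(1)=1, p(2)=2, p(3)=3, p(4)=5, p(5)=7, p(6)=11, p(7)=15, p(8)=22, p(9)=30, p(10)=42, p(11)=56, p(12)=77, p(13)=101, p(14)=135, p(15)=176, p(16)=231, p(17)=297, p(18)=385, p(19)=490, p(20)=627, p(21)=792, p(22)=1002, p(23)=1255, p(24)=1575, p(25)=1958, p(26)=2436, p(27)=3010, p(28)=3718, p(29)=4565, p(30)=5604, p(31)=6842, p(32)=8349, p(33)=10143, p(34)=12310, p(35)=14883, p(36)=17977, p(37)=21637, p(38)=26015, p(39)=31185, p(40)=37338, p(41)=44583, p(42)=53174, p(43)=63261, p(44)=75175, p(45)=89134, p(46)=105558, p(47)=124754, p(48)=147273, p(49)=173525, p(50)=204226, p(51)=239943, p(52)=281589, p(53)=329931, p(54)=386155, p(55)=451276, p(56)=526823, p(57)=614154, p(58)=715220, p(59)=831820, p(60)=966467, p(61)=1121505, p(62)=1300156, p(63)=1505499, p(64)=1741630, p(65)=2012558, p(66)=2323520, p(67)=2679689, p(68)=3087735, p(69)=3554345, p(70)=4087968, p(71)=4697205, p(72)=5392783, p(73)=6185689, p(74)=7089500, p(75)=8118264, p(76)=9289091, p(77)=10619863, p(78)=12132164, p(79)=13848650, p(80)=15796476, p(81)=18004327, p(82)=20506255, p(83)=23338469, p(84)=26543660, p(85)=30167357, p(86)=34262962, p(87)=38887673, p(88)=44108109, p(89)=49995925, p(90)=56634173, p(91)=64112359, p(92)=72533807, p(93)=82010177, p(94)=92669720, p(95)=104651419, p(96)=118114304, p(97)=133230930, p(98)=150198136, p(99)=169229875, p(100)=190569292, p(101)=214481126, p(102)=241265379, p(103)=271248950, p(104)=304801365, p(105)=342325709, p(106)=384276336, p(107)=431149389, p(108)=483502844, p(109)=541946240, p(110)=607163746, p(111)=679903203, p(112)=761002156, p(113)=851376628, p(114)=952050665, p(115)=1064144451, p(116)=1188908248, p(117)=1327710076, p(118)=1482074143, p(119)=1653668665, p(120)=1844349560, p(121)=2056148051, p(122)=2291320912, p(123)=2552338241, p(124)=2841940500, p(125)=3163127352, p(126)=3519222692, p(127)=3913864295, p(128)=4351078600, p(129)=4835271870, p(130)=5371315400, p(131)=5964539504, p(132)=6620830889, p(133)=7346629512, p(134)=8149040695, p(135)=9035836076, p(136)=10015581680, p(137)=11097645016, p(138)=12292341831, p(139)=13610949895, p(140)=15065878135, p(141)=16670689208, p(142)=18440293320, p(143)=20390982757, p(144)=22540654445, p(145)=24908858009, p(146)=27517052599, p(147)=30388671978, p(148)=33549419497, p(149)=37027355200, p(150)=40853235313, p(151)=45060624582, p(152)=49686288421, p(153)=54770336324, p(154)=60356673280, p(155)=66493182097, p(156)=73232243759, p(157)=80630964769, p(158)=88751778802, p(159)=97662728555, p(160)=107438159466, p(161)=118159068427, p(162)=129913904637, p(163)=142798995930, p(164)=156919475295, p(165)=172389800255, p(166)=189334822579.
Final step: p(167) = p(166) + p(165) - p(162) - p(160) + p(155) + p(152) - p(145) - p(141) + p(132) + p(127) - p(116) - p(110) + p(97) + p(90) - p(75) - p(67) + p(50) + p(41) - p(22) - p(12)
= 189334822579 + 172389800255 - 129913904637 - 107438159466 + 66493182097 + 49686288421 - 24908858009 - 16670689208 + 6620830889 + 3913864295 - 1188908248 - 607163746 + 133230930 + 56634173 - 8118264 - 2679689 + 204226 + 44583 - 1002 - 77
= 207890420102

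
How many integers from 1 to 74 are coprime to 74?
36

74 = 2 × 37
φ(n) = n × ∏(1 - 1/p) for each prime p dividing n
φ(74) = 74 × (1 - 1/2) × (1 - 1/37) = 36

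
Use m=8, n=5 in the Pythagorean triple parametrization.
(39, 80, 89)

Euclid's formula: a = m² - n², b = 2mn, c = m² + n²
m = 8, n = 5
a = 8² - 5² = 64 - 25 = 39
b = 2 × 8 × 5 = 80
c = 8² + 5² = 64 + 25 = 89
Verification: 39² + 80² = 1521 + 6400 = 7921 = 89² ✓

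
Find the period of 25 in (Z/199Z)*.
33

199 is prime, so ord(25) divides φ(199) = 198.
Divisors of 198: 1, 2, 3, 6, 9, 11, 18, 22, 33, 66, 99, 198.
Repeated squaring: 25^1 ≡ 25, 25^2 ≡ 28, 25^4 ≡ 187, 25^8 ≡ 144, 25^16 ≡ 40, 25^32 ≡ 8, 25^64 ≡ 64, 25^128 ≡ 116 (mod 199).
Test 25^d mod 199 for each divisor d in increasing order:
25^1 ≡ 25
25^2 ≡ 28
25^3 = 25^2·25^1 ≡ 103
25^6 = 25^4·25^2 ≡ 62
25^9 = 25^8·25^1 ≡ 18
25^11 = 25^8·25^2·25^1 ≡ 106
25^18 = 25^16·25^2 ≡ 125
25^22 = 25^16·25^4·25^2 ≡ 92
25^33 = 25^32·25^1 ≡ 1  ← first divisor giving 1
The order is 33.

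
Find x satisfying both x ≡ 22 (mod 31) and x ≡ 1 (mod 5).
146

Using Chinese Remainder Theorem:
M = 31 × 5 = 155
M1 = 5, M2 = 31
y1 = 5^(-1) mod 31 = 25
y2 = 31^(-1) mod 5 = 1
x = (22×5×25 + 1×31×1) mod 155 = 146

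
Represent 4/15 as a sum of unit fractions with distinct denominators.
1/4 + 1/60

Greedy algorithm:
4/15: ceiling(15/4) = 4, use 1/4
1/60: ceiling(60/1) = 60, use 1/60
Result: 4/15 = 1/4 + 1/60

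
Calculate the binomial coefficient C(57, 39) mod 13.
4

Using Lucas' theorem:
Write n=57 and k=39 in base 13:
n in base 13: [4, 5]
k in base 13: [3, 0]
C(57,39) mod 13 = ∏ C(n_i, k_i) mod 13
Digit binomials (mod 13): C(4,3) = 4; C(5,0) = 1
Product: 4 × 1 = 4 ≡ 4 (mod 13)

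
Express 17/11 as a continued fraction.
[1; 1, 1, 5]

Euclidean algorithm steps:
17 = 1 × 11 + 6
11 = 1 × 6 + 5
6 = 1 × 5 + 1
5 = 5 × 1 + 0
Continued fraction: [1; 1, 1, 5]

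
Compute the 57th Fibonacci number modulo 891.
178

Matrix identity: Q^n = [[F_(n+1), F_n], [F_n, F_(n-1)]] with Q = [[1,1],[1,0]].
n = 57 = 111001₂. Square-and-multiply, entries mod 891:
Q^1 = [[1,1],[1,0]]
Q^3 = (Q^1)²·Q = [[3,2],[2,1]]
Q^7 = (Q^3)²·Q = [[21,13],[13,8]]
Q^14 = (Q^7)² = [[610,377],[377,233]]
Q^28 = (Q^14)² = [[122,615],[615,398]]
Q^57 = (Q^28)²·Q = [[109,178],[178,822]]
F_57 mod 891 = Q^57[0][1] = 178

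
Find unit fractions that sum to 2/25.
1/13 + 1/325

Greedy algorithm:
2/25: ceiling(25/2) = 13, use 1/13
1/325: ceiling(325/1) = 325, use 1/325
Result: 2/25 = 1/13 + 1/325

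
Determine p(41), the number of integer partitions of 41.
44583

p(n) counts ways to write n as a sum of positive integers (order ignored).
Euler's pentagonal recurrence: p(k) = p(k-1) + p(k-2) - p(k-5) - p(k-7) + p(k-12) + p(k-15) - ... (offsets j(3j∓1)/2, signs ++--, p(0)=1, p(<0)=0).
DP table for k = 0..40: p(0)=1, p(1)=1, p(2)=2, p(3)=3, p(4)=5, p(5)=7, p(6)=11, p(7)=15, p(8)=22, p(9)=30, p(10)=42, p(11)=56, p(12)=77, p(13)=101, p(14)=135, p(15)=176, p(16)=231, p(17)=297, p(18)=385, p(19)=490, p(20)=627, p(21)=792, p(22)=1002, p(23)=1255, p(24)=1575, p(25)=1958, p(26)=2436, p(27)=3010, p(28)=3718, p(29)=4565, p(30)=5604, p(31)=6842, p(32)=8349, p(33)=10143, p(34)=12310, p(35)=14883, p(36)=17977, p(37)=21637, p(38)=26015, p(39)=31185, p(40)=37338.
Final step: p(41) = p(40) + p(39) - p(36) - p(34) + p(29) + p(26) - p(19) - p(15) + p(6) + p(1)
= 37338 + 31185 - 17977 - 12310 + 4565 + 2436 - 490 - 176 + 11 + 1
= 44583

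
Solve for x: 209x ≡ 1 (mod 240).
209

gcd(209, 240) = 1, so the inverse exists.
Extended Euclidean algorithm on (240, 209):
240 = 1 × 209 + 31  ⟹  31 = (1)·240 + (-1)·209
209 = 6 × 31 + 23  ⟹  23 = (-6)·240 + (7)·209
31 = 1 × 23 + 8  ⟹  8 = (7)·240 + (-8)·209
23 = 2 × 8 + 7  ⟹  7 = (-20)·240 + (23)·209
8 = 1 × 7 + 1  ⟹  1 = (27)·240 + (-31)·209
So (-31)·209 ≡ 1 (mod 240), i.e. 209^(-1) ≡ -31 ≡ 209 (mod 240).
Check: 209 × 209 = 43681 ≡ 1 (mod 240)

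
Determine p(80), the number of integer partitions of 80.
15796476

p(n) counts ways to write n as a sum of positive integers (order ignored).
Euler's pentagonal recurrence: p(k) = p(k-1) + p(k-2) - p(k-5) - p(k-7) + p(k-12) + p(k-15) - ... (offsets j(3j∓1)/2, signs ++--, p(0)=1, p(<0)=0).
DP table for k = 0..79: p(0)=1, p(1)=1, p(2)=2, p(3)=3, p(4)=5, p(5)=7, p(6)=11, p(7)=15, p(8)=22, p(9)=30, p(10)=42, p(11)=56, p(12)=77, p(13)=101, p(14)=135, p(15)=176, p(16)=231, p(17)=297, p(18)=385, p(19)=490, p(20)=627, p(21)=792, p(22)=1002, p(23)=1255, p(24)=1575, p(25)=1958, p(26)=2436, p(27)=3010, p(28)=3718, p(29)=4565, p(30)=5604, p(31)=6842, p(32)=8349, p(33)=10143, p(34)=12310, p(35)=14883, p(36)=17977, p(37)=21637, p(38)=26015, p(39)=31185, p(40)=37338, p(41)=44583, p(42)=53174, p(43)=63261, p(44)=75175, p(45)=89134, p(46)=105558, p(47)=124754, p(48)=147273, p(49)=173525, p(50)=204226, p(51)=239943, p(52)=281589, p(53)=329931, p(54)=386155, p(55)=451276, p(56)=526823, p(57)=614154, p(58)=715220, p(59)=831820, p(60)=966467, p(61)=1121505, p(62)=1300156, p(63)=1505499, p(64)=1741630, p(65)=2012558, p(66)=2323520, p(67)=2679689, p(68)=3087735, p(69)=3554345, p(70)=4087968, p(71)=4697205, p(72)=5392783, p(73)=6185689, p(74)=7089500, p(75)=8118264, p(76)=9289091, p(77)=10619863, p(78)=12132164, p(79)=13848650.
Final step: p(80) = p(79) + p(78) - p(75) - p(73) + p(68) + p(65) - p(58) - p(54) + p(45) + p(40) - p(29) - p(23) + p(10) + p(3)
= 13848650 + 12132164 - 8118264 - 6185689 + 3087735 + 2012558 - 715220 - 386155 + 89134 + 37338 - 4565 - 1255 + 42 + 3
= 15796476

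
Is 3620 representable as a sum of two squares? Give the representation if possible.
16² + 58² (a=16, b=58)

Factorization: 3620 = 2^2 × 5 × 181
By Fermat: n is sum of two squares iff every prime p ≡ 3 (mod 4) appears to even power.
All primes ≡ 3 (mod 4) appear to even power.
Search a = 0, 1, 2, … for 3620 - a² a perfect square: first hit at a = 16: 3620 - 256 = 3364 = 58².
3620 = 16² + 58² = 256 + 3364 ✓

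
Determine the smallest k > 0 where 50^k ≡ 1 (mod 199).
99

199 is prime, so ord(50) divides φ(199) = 198.
Divisors of 198: 1, 2, 3, 6, 9, 11, 18, 22, 33, 66, 99, 198.
Repeated squaring: 50^1 ≡ 50, 50^2 ≡ 112, 50^4 ≡ 7, 50^8 ≡ 49, 50^16 ≡ 13, 50^32 ≡ 169, 50^64 ≡ 104, 50^128 ≡ 70 (mod 199).
Test 50^d mod 199 for each divisor d in increasing order:
50^1 ≡ 50
50^2 ≡ 112
50^3 = 50^2·50^1 ≡ 28
50^6 = 50^4·50^2 ≡ 187
50^9 = 50^8·50^1 ≡ 62
50^11 = 50^8·50^2·50^1 ≡ 178
50^18 = 50^16·50^2 ≡ 63
50^22 = 50^16·50^4·50^2 ≡ 43
50^33 = 50^32·50^1 ≡ 92
50^66 = 50^64·50^2 ≡ 106
50^99 = 50^64·50^32·50^2·50^1 ≡ 1  ← first divisor giving 1
The order is 99.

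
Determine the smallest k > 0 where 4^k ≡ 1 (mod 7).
3

7 is prime, so ord(4) divides φ(7) = 6.
Divisors of 6: 1, 2, 3, 6.
Repeated squaring: 4^1 ≡ 4, 4^2 ≡ 2, 4^4 ≡ 4 (mod 7).
Test 4^d mod 7 for each divisor d in increasing order:
4^1 ≡ 4
4^2 ≡ 2
4^3 = 4^2·4^1 ≡ 1  ← first divisor giving 1
The order is 3.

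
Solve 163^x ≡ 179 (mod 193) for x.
102

Baby-step giant-step with step n = ⌈√193⌉ = 14.
Baby steps 163^j mod 193 (j:value) for j=0..13: 0:1, 1:163, 2:128, 3:20, 4:172, 5:51, 6:14, 7:159, 8:55, 9:87, 10:92, 11:135, 12:3, 13:103.
Giant-step multiplier: 163^(-14) ≡ 163^(192-14) = 163^178 ≡ 96 (mod 193).
Giant steps γ_i = 179·96^i mod 193: γ_0=179, γ_1=7, γ_2=93, γ_3=50, γ_4=168, γ_5=109, γ_6=42, γ_7=172 (in table at j=4).
x = i·n + j = 7·14 + 4 = 102.
Check: 163^102 ≡ 179 (mod 193).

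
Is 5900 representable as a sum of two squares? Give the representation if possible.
Not possible

Factorization: 5900 = 2^2 × 5^2 × 59
By Fermat: n is sum of two squares iff every prime p ≡ 3 (mod 4) appears to even power.
Prime(s) ≡ 3 (mod 4) with odd exponent: [(59, 1)]
Therefore 5900 cannot be expressed as a² + b².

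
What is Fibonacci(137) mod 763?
76

Matrix identity: Q^n = [[F_(n+1), F_n], [F_n, F_(n-1)]] with Q = [[1,1],[1,0]].
n = 137 = 10001001₂. Square-and-multiply, entries mod 763:
Q^1 = [[1,1],[1,0]]
Q^2 = (Q^1)² = [[2,1],[1,1]]
Q^4 = (Q^2)² = [[5,3],[3,2]]
Q^8 = (Q^4)² = [[34,21],[21,13]]
Q^17 = (Q^8)²·Q = [[295,71],[71,224]]
Q^34 = (Q^17)² = [[506,225],[225,281]]
Q^68 = (Q^34)² = [[698,59],[59,639]]
Q^137 = (Q^68)²·Q = [[370,76],[76,294]]
F_137 mod 763 = Q^137[0][1] = 76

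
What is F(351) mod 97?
74

Matrix identity: Q^n = [[F_(n+1), F_n], [F_n, F_(n-1)]] with Q = [[1,1],[1,0]].
n = 351 = 101011111₂. Square-and-multiply, entries mod 97:
Q^1 = [[1,1],[1,0]]
Q^2 = (Q^1)² = [[2,1],[1,1]]
Q^5 = (Q^2)²·Q = [[8,5],[5,3]]
Q^10 = (Q^5)² = [[89,55],[55,34]]
Q^21 = (Q^10)²·Q = [[57,82],[82,72]]
Q^43 = (Q^21)²·Q = [[84,79],[79,5]]
Q^87 = (Q^43)²·Q = [[55,8],[8,47]]
Q^175 = (Q^87)²·Q = [[25,82],[82,40]]
Q^351 = (Q^175)²·Q = [[69,74],[74,92]]
F_351 mod 97 = Q^351[0][1] = 74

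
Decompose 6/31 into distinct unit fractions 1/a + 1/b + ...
1/6 + 1/38 + 1/1767

Greedy algorithm:
6/31: ceiling(31/6) = 6, use 1/6
5/186: ceiling(186/5) = 38, use 1/38
1/1767: ceiling(1767/1) = 1767, use 1/1767
Result: 6/31 = 1/6 + 1/38 + 1/1767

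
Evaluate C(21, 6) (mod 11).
1

Using Lucas' theorem:
Write n=21 and k=6 in base 11:
n in base 11: [1, 10]
k in base 11: [0, 6]
C(21,6) mod 11 = ∏ C(n_i, k_i) mod 11
Digit binomials (mod 11): C(1,0) = 1; C(10,6) = 210 ≡ 1
Product: 1 × 1 = 1 ≡ 1 (mod 11)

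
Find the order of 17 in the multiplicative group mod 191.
95

191 is prime, so ord(17) divides φ(191) = 190.
Divisors of 190: 1, 2, 5, 10, 19, 38, 95, 190.
Repeated squaring: 17^1 ≡ 17, 17^2 ≡ 98, 17^4 ≡ 54, 17^8 ≡ 51, 17^16 ≡ 118, 17^32 ≡ 172, 17^64 ≡ 170, 17^128 ≡ 59 (mod 191).
Test 17^d mod 191 for each divisor d in increasing order:
17^1 ≡ 17
17^2 ≡ 98
17^5 = 17^4·17^1 ≡ 154
17^10 = 17^8·17^2 ≡ 32
17^19 = 17^16·17^2·17^1 ≡ 49
17^38 = 17^32·17^4·17^2 ≡ 109
17^95 = 17^64·17^16·17^8·17^4·17^2·17^1 ≡ 1  ← first divisor giving 1
The order is 95.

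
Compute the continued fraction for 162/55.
[2; 1, 17, 3]

Euclidean algorithm steps:
162 = 2 × 55 + 52
55 = 1 × 52 + 3
52 = 17 × 3 + 1
3 = 3 × 1 + 0
Continued fraction: [2; 1, 17, 3]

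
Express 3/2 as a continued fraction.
[1; 2]

Euclidean algorithm steps:
3 = 1 × 2 + 1
2 = 2 × 1 + 0
Continued fraction: [1; 2]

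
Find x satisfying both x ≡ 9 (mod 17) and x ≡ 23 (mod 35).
128

Using Chinese Remainder Theorem:
M = 17 × 35 = 595
M1 = 35, M2 = 17
y1 = 35^(-1) mod 17 = 1
y2 = 17^(-1) mod 35 = 33
x = (9×35×1 + 23×17×33) mod 595 = 128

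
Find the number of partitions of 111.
679903203

p(n) counts ways to write n as a sum of positive integers (order ignored).
Euler's pentagonal recurrence: p(k) = p(k-1) + p(k-2) - p(k-5) - p(k-7) + p(k-12) + p(k-15) - ... (offsets j(3j∓1)/2, signs ++--, p(0)=1, p(<0)=0).
DP table for k = 0..110: p(0)=1, p(1)=1, p(2)=2, p(3)=3, p(4)=5, p(5)=7, p(6)=11, p(7)=15, p(8)=22, p(9)=30, p(10)=42, p(11)=56, p(12)=77, p(13)=101, p(14)=135, p(15)=176, p(16)=231, p(17)=297, p(18)=385, p(19)=490, p(20)=627, p(21)=792, p(22)=1002, p(23)=1255, p(24)=1575, p(25)=1958, p(26)=2436, p(27)=3010, p(28)=3718, p(29)=4565, p(30)=5604, p(31)=6842, p(32)=8349, p(33)=10143, p(34)=12310, p(35)=14883, p(36)=17977, p(37)=21637, p(38)=26015, p(39)=31185, p(40)=37338, p(41)=44583, p(42)=53174, p(43)=63261, p(44)=75175, p(45)=89134, p(46)=105558, p(47)=124754, p(48)=147273, p(49)=173525, p(50)=204226, p(51)=239943, p(52)=281589, p(53)=329931, p(54)=386155, p(55)=451276, p(56)=526823, p(57)=614154, p(58)=715220, p(59)=831820, p(60)=966467, p(61)=1121505, p(62)=1300156, p(63)=1505499, p(64)=1741630, p(65)=2012558, p(66)=2323520, p(67)=2679689, p(68)=3087735, p(69)=3554345, p(70)=4087968, p(71)=4697205, p(72)=5392783, p(73)=6185689, p(74)=7089500, p(75)=8118264, p(76)=9289091, p(77)=10619863, p(78)=12132164, p(79)=13848650, p(80)=15796476, p(81)=18004327, p(82)=20506255, p(83)=23338469, p(84)=26543660, p(85)=30167357, p(86)=34262962, p(87)=38887673, p(88)=44108109, p(89)=49995925, p(90)=56634173, p(91)=64112359, p(92)=72533807, p(93)=82010177, p(94)=92669720, p(95)=104651419, p(96)=118114304, p(97)=133230930, p(98)=150198136, p(99)=169229875, p(100)=190569292, p(101)=214481126, p(102)=241265379, p(103)=271248950, p(104)=304801365, p(105)=342325709, p(106)=384276336, p(107)=431149389, p(108)=483502844, p(109)=541946240, p(110)=607163746.
Final step: p(111) = p(110) + p(109) - p(106) - p(104) + p(99) + p(96) - p(89) - p(85) + p(76) + p(71) - p(60) - p(54) + p(41) + p(34) - p(19) - p(11)
= 607163746 + 541946240 - 384276336 - 304801365 + 169229875 + 118114304 - 49995925 - 30167357 + 9289091 + 4697205 - 966467 - 386155 + 44583 + 12310 - 490 - 56
= 679903203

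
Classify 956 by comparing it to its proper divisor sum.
deficient

Proper divisors of 956: sum = 1 + 2 + 4 + 239 + 478 = 724
Since 724 < 956, 956 is deficient.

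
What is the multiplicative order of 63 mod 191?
190

191 is prime, so ord(63) divides φ(191) = 190.
Divisors of 190: 1, 2, 5, 10, 19, 38, 95, 190.
Repeated squaring: 63^1 ≡ 63, 63^2 ≡ 149, 63^4 ≡ 45, 63^8 ≡ 115, 63^16 ≡ 46, 63^32 ≡ 15, 63^64 ≡ 34, 63^128 ≡ 10 (mod 191).
Test 63^d mod 191 for each divisor d in increasing order:
63^1 ≡ 63
63^2 ≡ 149
63^5 = 63^4·63^1 ≡ 161
63^10 = 63^8·63^2 ≡ 136
63^19 = 63^16·63^2·63^1 ≡ 142
63^38 = 63^32·63^4·63^2 ≡ 109
63^95 = 63^64·63^16·63^8·63^4·63^2·63^1 ≡ 190
63^190 = 63^128·63^32·63^16·63^8·63^4·63^2 ≡ 1  ← first divisor giving 1
The order is 190.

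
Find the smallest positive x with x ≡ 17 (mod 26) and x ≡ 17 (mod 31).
17

Using Chinese Remainder Theorem:
M = 26 × 31 = 806
M1 = 31, M2 = 26
y1 = 31^(-1) mod 26 = 21
y2 = 26^(-1) mod 31 = 6
x = (17×31×21 + 17×26×6) mod 806 = 17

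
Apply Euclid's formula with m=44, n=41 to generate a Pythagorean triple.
(255, 3608, 3617)

Euclid's formula: a = m² - n², b = 2mn, c = m² + n²
m = 44, n = 41
a = 44² - 41² = 1936 - 1681 = 255
b = 2 × 44 × 41 = 3608
c = 44² + 41² = 1936 + 1681 = 3617
Verification: 255² + 3608² = 65025 + 13017664 = 13082689 = 3617² ✓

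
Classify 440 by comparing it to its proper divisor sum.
abundant

Proper divisors of 440: sum = 1 + 2 + 4 + 5 + 8 + 10 + 11 + 20 + 22 + 40 + 44 + 55 + 88 + 110 + 220 = 640
Since 640 > 440, 440 is abundant.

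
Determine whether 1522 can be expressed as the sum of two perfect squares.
1² + 39² (a=1, b=39)

Factorization: 1522 = 2 × 761
By Fermat: n is sum of two squares iff every prime p ≡ 3 (mod 4) appears to even power.
All primes ≡ 3 (mod 4) appear to even power.
Search a = 0, 1, 2, … for 1522 - a² a perfect square: first hit at a = 1: 1522 - 1 = 1521 = 39².
1522 = 1² + 39² = 1 + 1521 ✓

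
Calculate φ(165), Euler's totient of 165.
80

165 = 3 × 5 × 11
φ(n) = n × ∏(1 - 1/p) for each prime p dividing n
φ(165) = 165 × (1 - 1/3) × (1 - 1/5) × (1 - 1/11) = 80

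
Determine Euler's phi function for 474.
156

474 = 2 × 3 × 79
φ(n) = n × ∏(1 - 1/p) for each prime p dividing n
φ(474) = 474 × (1 - 1/2) × (1 - 1/3) × (1 - 1/79) = 156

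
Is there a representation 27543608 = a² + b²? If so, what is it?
Not possible

Factorization: 27543608 = 2^3 × 151^3
By Fermat: n is sum of two squares iff every prime p ≡ 3 (mod 4) appears to even power.
Prime(s) ≡ 3 (mod 4) with odd exponent: [(151, 3)]
Therefore 27543608 cannot be expressed as a² + b².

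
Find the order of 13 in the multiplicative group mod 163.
54

163 is prime, so ord(13) divides φ(163) = 162.
Divisors of 162: 1, 2, 3, 6, 9, 18, 27, 54, 81, 162.
Repeated squaring: 13^1 ≡ 13, 13^2 ≡ 6, 13^4 ≡ 36, 13^8 ≡ 155, 13^16 ≡ 64, 13^32 ≡ 21, 13^64 ≡ 115, 13^128 ≡ 22 (mod 163).
Test 13^d mod 163 for each divisor d in increasing order:
13^1 ≡ 13
13^2 ≡ 6
13^3 = 13^2·13^1 ≡ 78
13^6 = 13^4·13^2 ≡ 53
13^9 = 13^8·13^1 ≡ 59
13^18 = 13^16·13^2 ≡ 58
13^27 = 13^16·13^8·13^2·13^1 ≡ 162
13^54 = 13^32·13^16·13^4·13^2 ≡ 1  ← first divisor giving 1
The order is 54.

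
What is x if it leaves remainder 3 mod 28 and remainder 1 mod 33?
199

Using Chinese Remainder Theorem:
M = 28 × 33 = 924
M1 = 33, M2 = 28
y1 = 33^(-1) mod 28 = 17
y2 = 28^(-1) mod 33 = 13
x = (3×33×17 + 1×28×13) mod 924 = 199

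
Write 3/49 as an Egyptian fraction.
1/17 + 1/417 + 1/347361

Greedy algorithm:
3/49: ceiling(49/3) = 17, use 1/17
2/833: ceiling(833/2) = 417, use 1/417
1/347361: ceiling(347361/1) = 347361, use 1/347361
Result: 3/49 = 1/17 + 1/417 + 1/347361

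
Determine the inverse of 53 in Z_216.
53

gcd(53, 216) = 1, so the inverse exists.
Extended Euclidean algorithm on (216, 53):
216 = 4 × 53 + 4  ⟹  4 = (1)·216 + (-4)·53
53 = 13 × 4 + 1  ⟹  1 = (-13)·216 + (53)·53
So (53)·53 ≡ 1 (mod 216), i.e. 53^(-1) ≡ 53 (mod 216).
Check: 53 × 53 = 2809 ≡ 1 (mod 216)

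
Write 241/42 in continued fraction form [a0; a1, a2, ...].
[5; 1, 2, 1, 4, 2]

Euclidean algorithm steps:
241 = 5 × 42 + 31
42 = 1 × 31 + 11
31 = 2 × 11 + 9
11 = 1 × 9 + 2
9 = 4 × 2 + 1
2 = 2 × 1 + 0
Continued fraction: [5; 1, 2, 1, 4, 2]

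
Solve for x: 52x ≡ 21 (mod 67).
x ≡ 12 (mod 67)

gcd(52, 67) = 1, which divides 21, so solutions exist.
Find 52^(-1) mod 67 by the extended Euclidean algorithm:
67 = 1 × 52 + 15  ⟹  15 = (1)·67 + (-1)·52
52 = 3 × 15 + 7  ⟹  7 = (-3)·67 + (4)·52
15 = 2 × 7 + 1  ⟹  1 = (7)·67 + (-9)·52
So (-9)·52 ≡ 1 (mod 67), i.e. 52^(-1) ≡ -9 ≡ 58 (mod 67).
x ≡ 58 × 21 = 1218 ≡ 12 (mod 67).
Check: 52 × 12 = 624 ≡ 21 (mod 67).
Unique solution: x ≡ 12 (mod 67)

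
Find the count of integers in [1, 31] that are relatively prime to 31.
30

31 = 31
φ(n) = n × ∏(1 - 1/p) for each prime p dividing n
φ(31) = 31 × (1 - 1/31) = 30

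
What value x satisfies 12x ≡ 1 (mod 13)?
12

gcd(12, 13) = 1, so the inverse exists.
Extended Euclidean algorithm on (13, 12):
13 = 1 × 12 + 1  ⟹  1 = (1)·13 + (-1)·12
So (-1)·12 ≡ 1 (mod 13), i.e. 12^(-1) ≡ -1 ≡ 12 (mod 13).
Check: 12 × 12 = 144 ≡ 1 (mod 13)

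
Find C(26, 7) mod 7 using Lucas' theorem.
3

Using Lucas' theorem:
Write n=26 and k=7 in base 7:
n in base 7: [3, 5]
k in base 7: [1, 0]
C(26,7) mod 7 = ∏ C(n_i, k_i) mod 7
Digit binomials (mod 7): C(3,1) = 3; C(5,0) = 1
Product: 3 × 1 = 3 ≡ 3 (mod 7)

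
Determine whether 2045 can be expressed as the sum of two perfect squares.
14² + 43² (a=14, b=43)

Factorization: 2045 = 5 × 409
By Fermat: n is sum of two squares iff every prime p ≡ 3 (mod 4) appears to even power.
All primes ≡ 3 (mod 4) appear to even power.
Search a = 0, 1, 2, … for 2045 - a² a perfect square: first hit at a = 14: 2045 - 196 = 1849 = 43².
2045 = 14² + 43² = 196 + 1849 ✓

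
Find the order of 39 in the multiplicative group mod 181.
9

181 is prime, so ord(39) divides φ(181) = 180.
Divisors of 180: 1, 2, 3, 4, 5, 6, 9, 10, 12, 15, 18, 20, 30, 36, 45, 60, 90, 180.
Repeated squaring: 39^1 ≡ 39, 39^2 ≡ 73, 39^4 ≡ 80, 39^8 ≡ 65, 39^16 ≡ 62, 39^32 ≡ 43, 39^64 ≡ 39, 39^128 ≡ 73 (mod 181).
Test 39^d mod 181 for each divisor d in increasing order:
39^1 ≡ 39
39^2 ≡ 73
39^3 = 39^2·39^1 ≡ 132
39^4 ≡ 80
39^5 = 39^4·39^1 ≡ 43
39^6 = 39^4·39^2 ≡ 48
39^9 = 39^8·39^1 ≡ 1  ← first divisor giving 1
The order is 9.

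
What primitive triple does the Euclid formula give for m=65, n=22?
(3741, 2860, 4709)

Euclid's formula: a = m² - n², b = 2mn, c = m² + n²
m = 65, n = 22
a = 65² - 22² = 4225 - 484 = 3741
b = 2 × 65 × 22 = 2860
c = 65² + 22² = 4225 + 484 = 4709
Verification: 3741² + 2860² = 13995081 + 8179600 = 22174681 = 4709² ✓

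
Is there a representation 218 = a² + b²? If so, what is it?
7² + 13² (a=7, b=13)

Factorization: 218 = 2 × 109
By Fermat: n is sum of two squares iff every prime p ≡ 3 (mod 4) appears to even power.
All primes ≡ 3 (mod 4) appear to even power.
Search a = 0, 1, 2, … for 218 - a² a perfect square: first hit at a = 7: 218 - 49 = 169 = 13².
218 = 7² + 13² = 49 + 169 ✓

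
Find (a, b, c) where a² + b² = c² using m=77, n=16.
(5673, 2464, 6185)

Euclid's formula: a = m² - n², b = 2mn, c = m² + n²
m = 77, n = 16
a = 77² - 16² = 5929 - 256 = 5673
b = 2 × 77 × 16 = 2464
c = 77² + 16² = 5929 + 256 = 6185
Verification: 5673² + 2464² = 32182929 + 6071296 = 38254225 = 6185² ✓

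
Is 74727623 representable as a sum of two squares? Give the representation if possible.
Not possible

Factorization: 74727623 = 61 × 107^3
By Fermat: n is sum of two squares iff every prime p ≡ 3 (mod 4) appears to even power.
Prime(s) ≡ 3 (mod 4) with odd exponent: [(107, 3)]
Therefore 74727623 cannot be expressed as a² + b².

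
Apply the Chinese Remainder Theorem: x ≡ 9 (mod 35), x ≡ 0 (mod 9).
9

Using Chinese Remainder Theorem:
M = 35 × 9 = 315
M1 = 9, M2 = 35
y1 = 9^(-1) mod 35 = 4
y2 = 35^(-1) mod 9 = 8
x = (9×9×4 + 0×35×8) mod 315 = 9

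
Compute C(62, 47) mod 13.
11

Using Lucas' theorem:
Write n=62 and k=47 in base 13:
n in base 13: [4, 10]
k in base 13: [3, 8]
C(62,47) mod 13 = ∏ C(n_i, k_i) mod 13
Digit binomials (mod 13): C(4,3) = 4; C(10,8) = 45 ≡ 6
Product: 4 × 6 = 24 ≡ 11 (mod 13)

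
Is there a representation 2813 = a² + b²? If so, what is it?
2² + 53² (a=2, b=53)

Factorization: 2813 = 29 × 97
By Fermat: n is sum of two squares iff every prime p ≡ 3 (mod 4) appears to even power.
All primes ≡ 3 (mod 4) appear to even power.
Search a = 0, 1, 2, … for 2813 - a² a perfect square: first hit at a = 2: 2813 - 4 = 2809 = 53².
2813 = 2² + 53² = 4 + 2809 ✓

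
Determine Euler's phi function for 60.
16

60 = 2^2 × 3 × 5
φ(n) = n × ∏(1 - 1/p) for each prime p dividing n
φ(60) = 60 × (1 - 1/2) × (1 - 1/3) × (1 - 1/5) = 16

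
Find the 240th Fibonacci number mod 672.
0

Matrix identity: Q^n = [[F_(n+1), F_n], [F_n, F_(n-1)]] with Q = [[1,1],[1,0]].
n = 240 = 11110000₂. Square-and-multiply, entries mod 672:
Q^1 = [[1,1],[1,0]]
Q^3 = (Q^1)²·Q = [[3,2],[2,1]]
Q^7 = (Q^3)²·Q = [[21,13],[13,8]]
Q^15 = (Q^7)²·Q = [[315,610],[610,377]]
Q^30 = (Q^15)² = [[253,104],[104,149]]
Q^60 = (Q^30)² = [[233,144],[144,89]]
Q^120 = (Q^60)² = [[433,0],[0,433]]
Q^240 = (Q^120)² = [[1,0],[0,1]]
F_240 mod 672 = Q^240[0][1] = 0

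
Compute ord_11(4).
5

11 is prime, so ord(4) divides φ(11) = 10.
Divisors of 10: 1, 2, 5, 10.
Repeated squaring: 4^1 ≡ 4, 4^2 ≡ 5, 4^4 ≡ 3, 4^8 ≡ 9 (mod 11).
Test 4^d mod 11 for each divisor d in increasing order:
4^1 ≡ 4
4^2 ≡ 5
4^5 = 4^4·4^1 ≡ 1  ← first divisor giving 1
The order is 5.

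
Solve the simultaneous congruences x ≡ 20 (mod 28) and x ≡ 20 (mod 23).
20

Using Chinese Remainder Theorem:
M = 28 × 23 = 644
M1 = 23, M2 = 28
y1 = 23^(-1) mod 28 = 11
y2 = 28^(-1) mod 23 = 14
x = (20×23×11 + 20×28×14) mod 644 = 20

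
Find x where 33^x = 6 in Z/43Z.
28

Baby-step giant-step with step n = ⌈√43⌉ = 7.
Baby steps 33^j mod 43 (j:value) for j=0..6: 0:1, 1:33, 2:14, 3:32, 4:24, 5:18, 6:35.
Giant-step multiplier: 33^(-7) ≡ 33^(42-7) = 33^35 ≡ 7 (mod 43).
Giant steps γ_i = 6·7^i mod 43: γ_0=6, γ_1=42, γ_2=36, γ_3=37, γ_4=1 (in table at j=0).
x = i·n + j = 4·7 + 0 = 28.
Check: 33^28 ≡ 6 (mod 43).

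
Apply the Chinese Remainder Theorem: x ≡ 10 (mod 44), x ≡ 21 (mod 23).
274

Using Chinese Remainder Theorem:
M = 44 × 23 = 1012
M1 = 23, M2 = 44
y1 = 23^(-1) mod 44 = 23
y2 = 44^(-1) mod 23 = 11
x = (10×23×23 + 21×44×11) mod 1012 = 274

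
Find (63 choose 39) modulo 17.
13

Using Lucas' theorem:
Write n=63 and k=39 in base 17:
n in base 17: [3, 12]
k in base 17: [2, 5]
C(63,39) mod 17 = ∏ C(n_i, k_i) mod 17
Digit binomials (mod 17): C(3,2) = 3; C(12,5) = 792 ≡ 10
Product: 3 × 10 = 30 ≡ 13 (mod 17)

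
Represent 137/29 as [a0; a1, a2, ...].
[4; 1, 2, 1, 1, 1, 2]

Euclidean algorithm steps:
137 = 4 × 29 + 21
29 = 1 × 21 + 8
21 = 2 × 8 + 5
8 = 1 × 5 + 3
5 = 1 × 3 + 2
3 = 1 × 2 + 1
2 = 2 × 1 + 0
Continued fraction: [4; 1, 2, 1, 1, 1, 2]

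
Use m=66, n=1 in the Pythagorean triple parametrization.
(4355, 132, 4357)

Euclid's formula: a = m² - n², b = 2mn, c = m² + n²
m = 66, n = 1
a = 66² - 1² = 4356 - 1 = 4355
b = 2 × 66 × 1 = 132
c = 66² + 1² = 4356 + 1 = 4357
Verification: 4355² + 132² = 18966025 + 17424 = 18983449 = 4357² ✓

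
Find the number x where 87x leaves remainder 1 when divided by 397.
324

gcd(87, 397) = 1, so the inverse exists.
Extended Euclidean algorithm on (397, 87):
397 = 4 × 87 + 49  ⟹  49 = (1)·397 + (-4)·87
87 = 1 × 49 + 38  ⟹  38 = (-1)·397 + (5)·87
49 = 1 × 38 + 11  ⟹  11 = (2)·397 + (-9)·87
38 = 3 × 11 + 5  ⟹  5 = (-7)·397 + (32)·87
11 = 2 × 5 + 1  ⟹  1 = (16)·397 + (-73)·87
So (-73)·87 ≡ 1 (mod 397), i.e. 87^(-1) ≡ -73 ≡ 324 (mod 397).
Check: 87 × 324 = 28188 ≡ 1 (mod 397)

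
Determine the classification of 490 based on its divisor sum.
abundant

Proper divisors of 490: sum = 1 + 2 + 5 + 7 + 10 + 14 + 35 + 49 + 70 + 98 + 245 = 536
Since 536 > 490, 490 is abundant.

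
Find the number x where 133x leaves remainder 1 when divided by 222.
217

gcd(133, 222) = 1, so the inverse exists.
Extended Euclidean algorithm on (222, 133):
222 = 1 × 133 + 89  ⟹  89 = (1)·222 + (-1)·133
133 = 1 × 89 + 44  ⟹  44 = (-1)·222 + (2)·133
89 = 2 × 44 + 1  ⟹  1 = (3)·222 + (-5)·133
So (-5)·133 ≡ 1 (mod 222), i.e. 133^(-1) ≡ -5 ≡ 217 (mod 222).
Check: 133 × 217 = 28861 ≡ 1 (mod 222)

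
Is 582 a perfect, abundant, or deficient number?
abundant

Proper divisors of 582: sum = 1 + 2 + 3 + 6 + 97 + 194 + 291 = 594
Since 594 > 582, 582 is abundant.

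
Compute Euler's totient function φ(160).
64

160 = 2^5 × 5
φ(n) = n × ∏(1 - 1/p) for each prime p dividing n
φ(160) = 160 × (1 - 1/2) × (1 - 1/5) = 64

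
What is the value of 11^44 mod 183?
1

Repeated squaring. Binary of 44 = 101100.
11^1 ≡ 11 (mod 183); 11^2 ≡ 121 (mod 183); 11^4 ≡ 1 (mod 183); 11^8 ≡ 1 (mod 183); 11^16 ≡ 1 (mod 183); 11^32 ≡ 1 (mod 183)
11^44 = 11^4 × 11^8 × 11^32 ≡ 1 (mod 183)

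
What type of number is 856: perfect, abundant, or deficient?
deficient

Proper divisors of 856: sum = 1 + 2 + 4 + 8 + 107 + 214 + 428 = 764
Since 764 < 856, 856 is deficient.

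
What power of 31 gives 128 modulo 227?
179

Baby-step giant-step with step n = ⌈√227⌉ = 16.
Baby steps 31^j mod 227 (j:value) for j=0..15: 0:1, 1:31, 2:53, 3:54, 4:85, 5:138, 6:192, 7:50, 8:188, 9:153, 10:203, 11:164, 12:90, 13:66, 14:3, 15:93.
Giant-step multiplier: 31^(-16) ≡ 31^(226-16) = 31^210 ≡ 10 (mod 227).
Giant steps γ_i = 128·10^i mod 227: γ_0=128, γ_1=145, γ_2=88, γ_3=199, γ_4=174, γ_5=151, γ_6=148, γ_7=118, γ_8=45, γ_9=223, γ_10=187, γ_11=54 (in table at j=3).
x = i·n + j = 11·16 + 3 = 179.
Check: 31^179 ≡ 128 (mod 227).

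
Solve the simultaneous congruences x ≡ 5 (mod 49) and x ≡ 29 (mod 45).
299

Using Chinese Remainder Theorem:
M = 49 × 45 = 2205
M1 = 45, M2 = 49
y1 = 45^(-1) mod 49 = 12
y2 = 49^(-1) mod 45 = 34
x = (5×45×12 + 29×49×34) mod 2205 = 299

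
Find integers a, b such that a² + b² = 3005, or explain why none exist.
14² + 53² (a=14, b=53)

Factorization: 3005 = 5 × 601
By Fermat: n is sum of two squares iff every prime p ≡ 3 (mod 4) appears to even power.
All primes ≡ 3 (mod 4) appear to even power.
Search a = 0, 1, 2, … for 3005 - a² a perfect square: first hit at a = 14: 3005 - 196 = 2809 = 53².
3005 = 14² + 53² = 196 + 2809 ✓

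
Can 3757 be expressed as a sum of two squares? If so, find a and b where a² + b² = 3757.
6² + 61² (a=6, b=61)

Factorization: 3757 = 13 × 17^2
By Fermat: n is sum of two squares iff every prime p ≡ 3 (mod 4) appears to even power.
All primes ≡ 3 (mod 4) appear to even power.
Search a = 0, 1, 2, … for 3757 - a² a perfect square: first hit at a = 6: 3757 - 36 = 3721 = 61².
3757 = 6² + 61² = 36 + 3721 ✓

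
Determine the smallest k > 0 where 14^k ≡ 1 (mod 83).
82

83 is prime, so ord(14) divides φ(83) = 82.
Divisors of 82: 1, 2, 41, 82.
Repeated squaring: 14^1 ≡ 14, 14^2 ≡ 30, 14^4 ≡ 70, 14^8 ≡ 3, 14^16 ≡ 9, 14^32 ≡ 81, 14^64 ≡ 4 (mod 83).
Test 14^d mod 83 for each divisor d in increasing order:
14^1 ≡ 14
14^2 ≡ 30
14^41 = 14^32·14^8·14^1 ≡ 82
14^82 = 14^64·14^16·14^2 ≡ 1  ← first divisor giving 1
The order is 82.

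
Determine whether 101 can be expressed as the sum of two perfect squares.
1² + 10² (a=1, b=10)

Factorization: 101 = 101
By Fermat: n is sum of two squares iff every prime p ≡ 3 (mod 4) appears to even power.
All primes ≡ 3 (mod 4) appear to even power.
Search a = 0, 1, 2, … for 101 - a² a perfect square: first hit at a = 1: 101 - 1 = 100 = 10².
101 = 1² + 10² = 1 + 100 ✓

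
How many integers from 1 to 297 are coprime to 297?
180

297 = 3^3 × 11
φ(n) = n × ∏(1 - 1/p) for each prime p dividing n
φ(297) = 297 × (1 - 1/3) × (1 - 1/11) = 180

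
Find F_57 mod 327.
325

Matrix identity: Q^n = [[F_(n+1), F_n], [F_n, F_(n-1)]] with Q = [[1,1],[1,0]].
n = 57 = 111001₂. Square-and-multiply, entries mod 327:
Q^1 = [[1,1],[1,0]]
Q^3 = (Q^1)²·Q = [[3,2],[2,1]]
Q^7 = (Q^3)²·Q = [[21,13],[13,8]]
Q^14 = (Q^7)² = [[283,50],[50,233]]
Q^28 = (Q^14)² = [[185,294],[294,218]]
Q^57 = (Q^28)²·Q = [[106,325],[325,108]]
F_57 mod 327 = Q^57[0][1] = 325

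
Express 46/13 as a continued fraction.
[3; 1, 1, 6]

Euclidean algorithm steps:
46 = 3 × 13 + 7
13 = 1 × 7 + 6
7 = 1 × 6 + 1
6 = 6 × 1 + 0
Continued fraction: [3; 1, 1, 6]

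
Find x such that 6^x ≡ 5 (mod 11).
6

Baby-step giant-step with step n = ⌈√11⌉ = 4.
Baby steps 6^j mod 11 (j:value) for j=0..3: 0:1, 1:6, 2:3, 3:7.
Giant-step multiplier: 6^(-4) ≡ 6^(10-4) = 6^6 ≡ 5 (mod 11).
Giant steps γ_i = 5·5^i mod 11: γ_0=5, γ_1=3 (in table at j=2).
x = i·n + j = 1·4 + 2 = 6.
Check: 6^6 ≡ 5 (mod 11).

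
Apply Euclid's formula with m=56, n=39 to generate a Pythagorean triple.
(1615, 4368, 4657)

Euclid's formula: a = m² - n², b = 2mn, c = m² + n²
m = 56, n = 39
a = 56² - 39² = 3136 - 1521 = 1615
b = 2 × 56 × 39 = 4368
c = 56² + 39² = 3136 + 1521 = 4657
Verification: 1615² + 4368² = 2608225 + 19079424 = 21687649 = 4657² ✓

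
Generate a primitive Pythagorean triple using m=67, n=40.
(2889, 5360, 6089)

Euclid's formula: a = m² - n², b = 2mn, c = m² + n²
m = 67, n = 40
a = 67² - 40² = 4489 - 1600 = 2889
b = 2 × 67 × 40 = 5360
c = 67² + 40² = 4489 + 1600 = 6089
Verification: 2889² + 5360² = 8346321 + 28729600 = 37075921 = 6089² ✓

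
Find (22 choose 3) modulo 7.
0

Using Lucas' theorem:
Write n=22 and k=3 in base 7:
n in base 7: [3, 1]
k in base 7: [0, 3]
C(22,3) mod 7 = ∏ C(n_i, k_i) mod 7
Digit binomials (mod 7): C(3,0) = 1; C(1,3) = 0 (k_i > n_i)
Product: 1 × 0 = 0 ≡ 0 (mod 7)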